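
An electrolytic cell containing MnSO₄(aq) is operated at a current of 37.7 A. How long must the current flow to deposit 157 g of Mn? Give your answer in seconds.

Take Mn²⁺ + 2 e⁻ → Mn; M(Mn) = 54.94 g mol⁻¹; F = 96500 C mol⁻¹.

14600 s

n(Mn) = m/M = 157 / 54.94 = 2.858 mol.
Each Mn atom requires 2 electrons, so n(e⁻) = 2 × 2.858 = 5.715 mol.
Q = n(e⁻)·F = 5.715 × 96500 = 551500 C.
t = Q/I = 551500 / 37.70 A = 14630 s.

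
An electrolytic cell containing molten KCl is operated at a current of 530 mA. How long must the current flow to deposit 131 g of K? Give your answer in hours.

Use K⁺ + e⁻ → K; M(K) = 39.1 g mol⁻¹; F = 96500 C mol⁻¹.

169 h

n(K) = m/M = 131 / 39.1 = 3.350 mol.
Each K atom requires 1 electron, so n(e⁻) = 1 × 3.350 = 3.350 mol.
Q = n(e⁻)·F = 3.350 × 96500 = 323300 C.
t = Q/I = 323300 / 0.5300 A = 610000 s = 169 h.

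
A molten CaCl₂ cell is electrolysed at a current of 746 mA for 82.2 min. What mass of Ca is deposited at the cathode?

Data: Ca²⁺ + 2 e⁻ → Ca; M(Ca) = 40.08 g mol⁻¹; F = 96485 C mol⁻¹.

Q = I·t = 0.7460 A × 4932.0 s = 3679 C.
n(e⁻) = Q/F = 3679 / 96485 = 0.03813 mol.
Ca²⁺ + 2 e⁻ → Ca, so n(Ca) = n(e⁻)/2 = 0.01907 mol.
m = n·M = 0.01907 × 40.08 = 0.764 g.

0.764 g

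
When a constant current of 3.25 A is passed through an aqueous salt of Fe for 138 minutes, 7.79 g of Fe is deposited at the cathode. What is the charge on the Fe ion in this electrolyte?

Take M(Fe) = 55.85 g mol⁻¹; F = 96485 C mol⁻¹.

+2

Q = I·t = 3.250 A × 8280.0 s = 26910 C, so n(e⁻) = 26910/96485 = 0.2789 mol.
n(Fe) deposited = 7.79 / 55.85 = 0.1395 mol.
Electrons per atom = n(e⁻)/n(Fe) = 0.2789 / 0.1395 = 2.00 ≈ 2, so the ion is Fe²⁺.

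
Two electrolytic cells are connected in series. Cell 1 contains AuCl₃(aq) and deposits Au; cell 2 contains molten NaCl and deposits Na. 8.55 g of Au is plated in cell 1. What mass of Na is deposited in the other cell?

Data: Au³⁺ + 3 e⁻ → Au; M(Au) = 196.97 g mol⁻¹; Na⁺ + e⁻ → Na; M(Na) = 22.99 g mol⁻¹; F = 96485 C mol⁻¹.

2.99 g

n(Au) = 8.55 / 196.97 = 0.04341 mol.
Since Au³⁺ + 3 e⁻ → Au, n(e⁻) passed = 3 × 0.04341 = 0.1302 mol.
Cells in series carry the same charge, so the same 0.1302 mol of electrons passes through cell 2.
Na⁺ + e⁻ → Na, so n(Na) = 0.1302 / 1 = 0.1302 mol.
m(Na) = 0.1302 × 22.99 = 2.99 g.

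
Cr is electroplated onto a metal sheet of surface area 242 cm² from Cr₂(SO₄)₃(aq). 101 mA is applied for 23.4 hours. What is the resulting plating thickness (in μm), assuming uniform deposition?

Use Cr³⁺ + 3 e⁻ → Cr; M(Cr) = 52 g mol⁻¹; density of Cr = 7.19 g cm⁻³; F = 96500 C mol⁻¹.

Q = I·t = 0.1010 × 84240 = 8508 C; n(e⁻) = 0.08817 mol.
n(Cr) = n(e⁻)/3 = 0.02939 mol, so m = 0.02939 × 52 = 1.528 g.
Volume = m/ρ = 1.528 / 7.19 = 0.2126 cm³.
Thickness = V/A = 0.2126 / 242 = 8.78 × 10⁻⁴ cm = 8.78 μm.

8.78 μm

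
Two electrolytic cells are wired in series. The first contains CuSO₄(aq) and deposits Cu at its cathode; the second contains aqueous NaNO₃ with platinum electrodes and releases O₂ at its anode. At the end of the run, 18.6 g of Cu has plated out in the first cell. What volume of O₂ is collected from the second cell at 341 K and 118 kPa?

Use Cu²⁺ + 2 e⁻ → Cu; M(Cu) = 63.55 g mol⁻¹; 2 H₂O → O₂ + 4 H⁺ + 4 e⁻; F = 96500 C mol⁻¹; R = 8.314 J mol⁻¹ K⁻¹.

3.52 L

n(Cu) = 18.6 / 63.55 = 0.2927 mol, so n(e⁻) = 2 × 0.2927 = 0.5854 mol.
The cells are in series, so the same 0.5854 mol of electrons passes through the second cell.
2 H₂O → O₂ + 4 H⁺ + 4 e⁻ — 4 mol e⁻ per mol O₂, so n(O₂) = 0.5854/4 = 0.1463 mol.
V = nRT/P = (0.1463 × 8.314 × 341) / (118 × 10³) = 0.00352 m³ = 3.52 L.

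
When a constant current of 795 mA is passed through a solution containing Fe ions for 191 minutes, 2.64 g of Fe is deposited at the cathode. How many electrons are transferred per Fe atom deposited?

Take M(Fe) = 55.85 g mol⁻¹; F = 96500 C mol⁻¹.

2

Q = I·t = 0.7950 A × 11460 s = 9111 C, so n(e⁻) = 9111/96500 = 0.09441 mol.
n(Fe) deposited = 2.64 / 55.85 = 0.04727 mol.
Electrons per atom = n(e⁻)/n(Fe) = 0.09441 / 0.04727 = 2.00 ≈ 2, so the ion is Fe²⁺.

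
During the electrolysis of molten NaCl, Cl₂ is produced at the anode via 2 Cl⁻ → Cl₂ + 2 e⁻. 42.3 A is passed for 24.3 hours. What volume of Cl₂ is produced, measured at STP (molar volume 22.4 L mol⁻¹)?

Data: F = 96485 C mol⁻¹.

430 L

Q = I·t = 42.30 A × 87480 s = 3700000 C.
n(e⁻) = Q/F = 3700000 / 96485 = 38.35 mol.
2 electrons are transferred per Cl₂ molecule, so n(Cl₂) = 38.35 / 2 = 19.18 mol.
V = n × V_m = 19.18 × 22.4 = 430 L.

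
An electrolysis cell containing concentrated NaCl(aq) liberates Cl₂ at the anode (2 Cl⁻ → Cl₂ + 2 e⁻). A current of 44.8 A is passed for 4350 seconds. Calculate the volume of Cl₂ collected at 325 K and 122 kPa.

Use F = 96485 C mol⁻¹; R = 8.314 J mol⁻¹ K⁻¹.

22.4 L

Q = I·t = 44.80 A × 4350.0 s = 194900 C.
n(e⁻) = Q/F = 194900 / 96485 = 2.020 mol.
2 electrons are transferred per Cl₂ molecule, so n(Cl₂) = 2.020 / 2 = 1.010 mol.
V = nRT/P = (1.010 × 8.314 × 325) / (122 × 10³ Pa) = 0.0224 m³ = 22.4 L.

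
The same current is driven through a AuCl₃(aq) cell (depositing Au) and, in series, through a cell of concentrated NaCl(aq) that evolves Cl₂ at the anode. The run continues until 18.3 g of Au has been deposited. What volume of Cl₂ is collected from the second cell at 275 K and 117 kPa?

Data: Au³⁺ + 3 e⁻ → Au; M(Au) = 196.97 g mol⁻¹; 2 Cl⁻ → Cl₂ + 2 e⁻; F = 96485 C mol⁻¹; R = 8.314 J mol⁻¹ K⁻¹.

2.72 L

n(Au) = 18.3 / 196.97 = 0.09291 mol, so n(e⁻) = 3 × 0.09291 = 0.2787 mol.
The cells are in series, so the same 0.2787 mol of electrons passes through the second cell.
2 Cl⁻ → Cl₂ + 2 e⁻ — 2 mol e⁻ per mol Cl₂, so n(Cl₂) = 0.2787/2 = 0.1394 mol.
V = nRT/P = (0.1394 × 8.314 × 275) / (117 × 10³) = 0.00272 m³ = 2.72 L.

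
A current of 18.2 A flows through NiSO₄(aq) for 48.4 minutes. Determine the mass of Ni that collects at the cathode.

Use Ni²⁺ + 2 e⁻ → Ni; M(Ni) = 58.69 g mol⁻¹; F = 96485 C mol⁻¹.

Q = I·t = 18.20 A × 2904.0 s = 52850 C.
n(e⁻) = Q/F = 52850 / 96485 = 0.5478 mol.
Ni²⁺ + 2 e⁻ → Ni, so n(Ni) = n(e⁻)/2 = 0.2739 mol.
m = n·M = 0.2739 × 58.69 = 16.1 g.

16.1 g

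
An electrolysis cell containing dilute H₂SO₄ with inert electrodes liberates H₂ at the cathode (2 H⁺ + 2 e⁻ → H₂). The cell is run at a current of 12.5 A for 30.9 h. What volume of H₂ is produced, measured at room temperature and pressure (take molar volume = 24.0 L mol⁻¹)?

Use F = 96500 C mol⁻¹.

173 L

Q = I·t = 12.50 A × 111240 s = 1390000 C.
n(e⁻) = Q/F = 1390000 / 96500 = 14.41 mol.
2 electrons are transferred per H₂ molecule, so n(H₂) = 14.41 / 2 = 7.205 mol.
V = n × V_m = 7.205 × 24.0 = 173 L.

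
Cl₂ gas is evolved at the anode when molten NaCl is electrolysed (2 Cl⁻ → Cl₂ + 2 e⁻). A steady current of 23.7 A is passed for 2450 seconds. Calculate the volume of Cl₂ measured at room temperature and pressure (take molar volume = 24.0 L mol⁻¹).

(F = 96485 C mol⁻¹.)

Q = I·t = 23.70 A × 2450.0 s = 58060 C.
n(e⁻) = Q/F = 58060 / 96485 = 0.6018 mol.
2 electrons are transferred per Cl₂ molecule, so n(Cl₂) = 0.6018 / 2 = 0.3009 mol.
V = n × V_m = 0.3009 × 24.0 = 7.22 L.

7.22 L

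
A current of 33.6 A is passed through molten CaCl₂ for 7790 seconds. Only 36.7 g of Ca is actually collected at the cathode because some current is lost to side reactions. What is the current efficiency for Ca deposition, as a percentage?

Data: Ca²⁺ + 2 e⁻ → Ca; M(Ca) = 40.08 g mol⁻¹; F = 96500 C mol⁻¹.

67.5 %

Q = I·t = 33.60 × 7790.0 = 261700 C; n(e⁻) = 261700/96500 = 2.712 mol.
Theoretical n(Ca) = n(e⁻)/2 = 1.356 mol, i.e. m_theo = 1.356 × 40.08 = 54.36 g.
Efficiency = m_actual / m_theo = 36.7 / 54.36 = 67.5 %.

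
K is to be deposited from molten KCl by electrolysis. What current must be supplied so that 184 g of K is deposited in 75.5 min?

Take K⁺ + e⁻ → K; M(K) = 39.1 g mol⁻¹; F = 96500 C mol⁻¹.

100 A

n(K) = 184 / 39.1 = 4.706 mol.
n(e⁻) = 1 × 4.706 = 4.706 mol.
Q = n(e⁻)·F = 4.706 × 96500 = 454100 C.
I = Q/t = 454100 / 4530.0 s = 100 A.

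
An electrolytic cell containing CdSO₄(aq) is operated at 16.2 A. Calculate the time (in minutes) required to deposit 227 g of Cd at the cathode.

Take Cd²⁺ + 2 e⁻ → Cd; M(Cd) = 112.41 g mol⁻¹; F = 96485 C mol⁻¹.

n(Cd) = m/M = 227 / 112.41 = 2.019 mol.
Each Cd atom requires 2 electrons, so n(e⁻) = 2 × 2.019 = 4.039 mol.
Q = n(e⁻)·F = 4.039 × 96485 = 389700 C.
t = Q/I = 389700 / 16.20 A = 24050 s = 401 min.

401 min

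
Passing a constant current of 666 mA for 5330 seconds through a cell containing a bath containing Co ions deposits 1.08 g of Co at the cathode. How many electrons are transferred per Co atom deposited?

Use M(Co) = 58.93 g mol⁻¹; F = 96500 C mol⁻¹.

2

Q = I·t = 0.6660 A × 5330.0 s = 3550 C, so n(e⁻) = 3550/96500 = 0.03679 mol.
n(Co) deposited = 1.08 / 58.93 = 0.01833 mol.
Electrons per atom = n(e⁻)/n(Co) = 0.03679 / 0.01833 = 2.01 ≈ 2, so the ion is Co²⁺.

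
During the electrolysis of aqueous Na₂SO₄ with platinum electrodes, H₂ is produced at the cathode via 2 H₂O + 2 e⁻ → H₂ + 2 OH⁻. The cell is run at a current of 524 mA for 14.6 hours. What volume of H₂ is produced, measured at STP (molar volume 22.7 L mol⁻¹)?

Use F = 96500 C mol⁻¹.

3.24 L

Q = I·t = 0.5240 A × 52560 s = 27540 C.
n(e⁻) = Q/F = 27540 / 96500 = 0.2854 mol.
2 electrons are transferred per H₂ molecule, so n(H₂) = 0.2854 / 2 = 0.1427 mol.
V = n × V_m = 0.1427 × 22.7 = 3.24 L.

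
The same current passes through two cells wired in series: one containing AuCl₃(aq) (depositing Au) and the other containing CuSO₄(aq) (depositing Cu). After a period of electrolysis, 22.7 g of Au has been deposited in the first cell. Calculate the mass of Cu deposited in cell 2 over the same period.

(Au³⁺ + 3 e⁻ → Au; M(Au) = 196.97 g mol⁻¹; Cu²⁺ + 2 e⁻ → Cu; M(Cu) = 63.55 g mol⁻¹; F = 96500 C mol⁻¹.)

n(Au) = 22.7 / 196.97 = 0.1152 mol.
Since Au³⁺ + 3 e⁻ → Au, n(e⁻) passed = 3 × 0.1152 = 0.3457 mol.
Cells in series carry the same charge, so the same 0.3457 mol of electrons passes through cell 2.
Cu²⁺ + 2 e⁻ → Cu, so n(Cu) = 0.3457 / 2 = 0.1729 mol.
m(Cu) = 0.1729 × 63.55 = 11.0 g.

11.0 g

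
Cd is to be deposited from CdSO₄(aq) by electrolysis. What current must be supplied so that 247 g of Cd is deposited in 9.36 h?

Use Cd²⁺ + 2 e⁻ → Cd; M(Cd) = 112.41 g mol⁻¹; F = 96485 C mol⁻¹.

n(Cd) = 247 / 112.41 = 2.197 mol.
n(e⁻) = 2 × 2.197 = 4.395 mol.
Q = n(e⁻)·F = 4.395 × 96485 = 424000 C.
I = Q/t = 424000 / 33696 s = 12.6 A.

12.6 A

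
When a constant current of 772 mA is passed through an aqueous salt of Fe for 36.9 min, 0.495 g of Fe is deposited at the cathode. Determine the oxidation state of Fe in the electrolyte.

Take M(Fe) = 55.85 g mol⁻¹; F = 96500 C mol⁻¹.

Q = I·t = 0.7720 A × 2214.0 s = 1709 C, so n(e⁻) = 1709/96500 = 0.01771 mol.
n(Fe) deposited = 0.495 / 55.85 = 0.008863 mol.
Electrons per atom = n(e⁻)/n(Fe) = 0.01771 / 0.008863 = 2.00 ≈ 2, so the ion is Fe²⁺.

+2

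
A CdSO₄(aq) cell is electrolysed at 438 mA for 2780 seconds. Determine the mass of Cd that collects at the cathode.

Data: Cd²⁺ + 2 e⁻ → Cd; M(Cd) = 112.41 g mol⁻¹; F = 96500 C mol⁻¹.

Q = I·t = 0.4380 A × 2780.0 s = 1218 C.
n(e⁻) = Q/F = 1218 / 96500 = 0.01262 mol.
Cd²⁺ + 2 e⁻ → Cd, so n(Cd) = n(e⁻)/2 = 0.006309 mol.
m = n·M = 0.006309 × 112.41 = 0.709 g.

0.709 g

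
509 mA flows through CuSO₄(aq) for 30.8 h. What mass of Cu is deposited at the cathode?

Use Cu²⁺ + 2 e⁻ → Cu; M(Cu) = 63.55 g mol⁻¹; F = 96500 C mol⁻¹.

18.6 g

Q = I·t = 0.5090 A × 110880 s = 56440 C.
n(e⁻) = Q/F = 56440 / 96500 = 0.5848 mol.
Cu²⁺ + 2 e⁻ → Cu, so n(Cu) = n(e⁻)/2 = 0.2924 mol.
m = n·M = 0.2924 × 63.55 = 18.6 g.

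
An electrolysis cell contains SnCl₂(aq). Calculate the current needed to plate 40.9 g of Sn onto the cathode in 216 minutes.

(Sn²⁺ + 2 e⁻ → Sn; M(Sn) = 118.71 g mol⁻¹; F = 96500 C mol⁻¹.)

5.13 A

n(Sn) = 40.9 / 118.71 = 0.3445 mol.
n(e⁻) = 2 × 0.3445 = 0.6891 mol.
Q = n(e⁻)·F = 0.6891 × 96500 = 66500 C.
I = Q/t = 66500 / 12960 s = 5.13 A.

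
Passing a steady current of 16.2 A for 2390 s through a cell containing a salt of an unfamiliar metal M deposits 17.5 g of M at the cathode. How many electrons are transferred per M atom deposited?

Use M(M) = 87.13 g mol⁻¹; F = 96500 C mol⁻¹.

Q = I·t = 16.20 A × 2390.0 s = 38720 C, so n(e⁻) = 38720/96500 = 0.4012 mol.
n(M) deposited = 17.5 / 87.13 = 0.2008 mol.
Electrons per atom = n(e⁻)/n(M) = 0.4012 / 0.2008 = 2.00 ≈ 2, so the ion is M²⁺.

2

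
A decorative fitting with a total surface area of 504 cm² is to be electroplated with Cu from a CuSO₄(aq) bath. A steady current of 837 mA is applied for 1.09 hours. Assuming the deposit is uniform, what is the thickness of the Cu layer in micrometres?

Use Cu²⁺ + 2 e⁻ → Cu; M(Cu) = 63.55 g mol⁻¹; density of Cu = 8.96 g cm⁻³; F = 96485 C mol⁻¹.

Q = I·t = 0.8370 × 3924.0 = 3284 C; n(e⁻) = 0.03404 mol.
n(Cu) = n(e⁻)/2 = 0.01702 mol, so m = 0.01702 × 63.55 = 1.082 g.
Volume = m/ρ = 1.082 / 8.96 = 0.1207 cm³.
Thickness = V/A = 0.1207 / 504 = 2.40 × 10⁻⁴ cm = 2.40 μm.

2.40 μm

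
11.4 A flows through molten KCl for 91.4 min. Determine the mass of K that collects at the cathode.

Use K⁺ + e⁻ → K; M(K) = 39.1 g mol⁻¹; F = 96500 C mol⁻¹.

Q = I·t = 11.40 A × 5484.0 s = 62520 C.
n(e⁻) = Q/F = 62520 / 96500 = 0.6479 mol.
K⁺ + e⁻ → K, so n(K) = n(e⁻)/1 = 0.6479 mol.
m = n·M = 0.6479 × 39.1 = 25.3 g.

25.3 g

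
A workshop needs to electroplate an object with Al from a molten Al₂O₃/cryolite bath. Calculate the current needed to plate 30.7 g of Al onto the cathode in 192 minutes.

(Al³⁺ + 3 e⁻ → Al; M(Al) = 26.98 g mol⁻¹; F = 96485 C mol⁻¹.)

28.6 A

n(Al) = 30.7 / 26.98 = 1.138 mol.
n(e⁻) = 3 × 1.138 = 3.414 mol.
Q = n(e⁻)·F = 3.414 × 96485 = 329400 C.
I = Q/t = 329400 / 11520 s = 28.6 A.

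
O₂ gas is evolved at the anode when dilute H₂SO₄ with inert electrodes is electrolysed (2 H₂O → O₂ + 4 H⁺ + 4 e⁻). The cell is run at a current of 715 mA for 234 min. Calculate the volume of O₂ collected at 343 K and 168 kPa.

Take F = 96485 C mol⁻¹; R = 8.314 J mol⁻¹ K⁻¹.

0.442 L

Q = I·t = 0.7150 A × 14040 s = 10040 C.
n(e⁻) = Q/F = 10040 / 96485 = 0.1040 mol.
4 electrons are transferred per O₂ molecule, so n(O₂) = 0.1040 / 4 = 0.02601 mol.
V = nRT/P = (0.02601 × 8.314 × 343) / (168 × 10³ Pa) = 4.42 × 10⁻⁴ m³ = 0.442 L.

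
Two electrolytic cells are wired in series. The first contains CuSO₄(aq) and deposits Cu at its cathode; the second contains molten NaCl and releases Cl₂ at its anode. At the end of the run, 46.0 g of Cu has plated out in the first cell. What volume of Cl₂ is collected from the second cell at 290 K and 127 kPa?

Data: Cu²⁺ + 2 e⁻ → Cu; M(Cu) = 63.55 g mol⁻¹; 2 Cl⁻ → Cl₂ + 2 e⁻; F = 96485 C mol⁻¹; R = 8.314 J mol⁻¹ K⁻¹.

13.7 L

n(Cu) = 46.0 / 63.55 = 0.7238 mol, so n(e⁻) = 2 × 0.7238 = 1.448 mol.
The cells are in series, so the same 1.448 mol of electrons passes through the second cell.
2 Cl⁻ → Cl₂ + 2 e⁻ — 2 mol e⁻ per mol Cl₂, so n(Cl₂) = 1.448/2 = 0.7238 mol.
V = nRT/P = (0.7238 × 8.314 × 290) / (127 × 10³) = 0.0137 m³ = 13.7 L.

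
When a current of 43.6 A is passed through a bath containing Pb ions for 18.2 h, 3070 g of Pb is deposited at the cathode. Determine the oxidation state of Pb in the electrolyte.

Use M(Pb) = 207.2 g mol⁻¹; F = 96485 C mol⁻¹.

+2

Q = I·t = 43.60 A × 65520 s = 2857000 C, so n(e⁻) = 2857000/96485 = 29.61 mol.
n(Pb) deposited = 3070 / 207.2 = 14.82 mol.
Electrons per atom = n(e⁻)/n(Pb) = 29.61 / 14.82 = 2.00 ≈ 2, so the ion is Pb²⁺.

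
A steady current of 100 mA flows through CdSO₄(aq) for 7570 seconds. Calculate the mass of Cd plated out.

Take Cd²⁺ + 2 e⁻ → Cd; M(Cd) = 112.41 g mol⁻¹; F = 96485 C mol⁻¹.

Q = I·t = 0.1000 A × 7570.0 s = 757.0 C.
n(e⁻) = Q/F = 757.0 / 96485 = 0.007846 mol.
Cd²⁺ + 2 e⁻ → Cd, so n(Cd) = n(e⁻)/2 = 0.003923 mol.
m = n·M = 0.003923 × 112.41 = 0.441 g.

0.441 g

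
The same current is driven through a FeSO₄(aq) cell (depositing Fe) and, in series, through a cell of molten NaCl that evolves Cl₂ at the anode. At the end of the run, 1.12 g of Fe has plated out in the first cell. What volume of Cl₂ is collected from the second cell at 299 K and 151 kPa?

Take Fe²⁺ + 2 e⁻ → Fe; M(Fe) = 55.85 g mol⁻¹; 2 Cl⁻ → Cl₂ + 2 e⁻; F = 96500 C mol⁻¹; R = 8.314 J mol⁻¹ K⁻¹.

0.330 L

n(Fe) = 1.12 / 55.85 = 0.02005 mol, so n(e⁻) = 2 × 0.02005 = 0.04011 mol.
The cells are in series, so the same 0.04011 mol of electrons passes through the second cell.
2 Cl⁻ → Cl₂ + 2 e⁻ — 2 mol e⁻ per mol Cl₂, so n(Cl₂) = 0.04011/2 = 0.02005 mol.
V = nRT/P = (0.02005 × 8.314 × 299) / (151 × 10³) = 3.30 × 10⁻⁴ m³ = 0.330 L.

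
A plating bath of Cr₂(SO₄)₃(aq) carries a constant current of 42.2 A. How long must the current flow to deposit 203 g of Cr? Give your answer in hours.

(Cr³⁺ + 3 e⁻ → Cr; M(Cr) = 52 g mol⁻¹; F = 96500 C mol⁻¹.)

7.44 h

n(Cr) = m/M = 203 / 52 = 3.904 mol.
Each Cr atom requires 3 electrons, so n(e⁻) = 3 × 3.904 = 11.71 mol.
Q = n(e⁻)·F = 11.71 × 96500 = 1130000 C.
t = Q/I = 1130000 / 42.20 A = 26780 s = 7.44 h.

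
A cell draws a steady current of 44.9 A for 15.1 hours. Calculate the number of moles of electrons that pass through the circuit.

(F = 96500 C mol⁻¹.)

Q = I·t = 44.90 A × 54360 s = 2441000 C.
n(e⁻) = Q/F = 2441000 / 96500 = 25.3 mol.

25.3 mol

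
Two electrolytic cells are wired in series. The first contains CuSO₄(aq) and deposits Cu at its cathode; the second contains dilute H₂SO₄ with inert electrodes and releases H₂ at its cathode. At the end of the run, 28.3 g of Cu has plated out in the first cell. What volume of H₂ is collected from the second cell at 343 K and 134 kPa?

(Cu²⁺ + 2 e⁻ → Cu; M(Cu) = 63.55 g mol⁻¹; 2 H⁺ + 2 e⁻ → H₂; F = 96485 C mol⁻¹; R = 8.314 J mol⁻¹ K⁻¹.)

n(Cu) = 28.3 / 63.55 = 0.4453 mol, so n(e⁻) = 2 × 0.4453 = 0.8906 mol.
The cells are in series, so the same 0.8906 mol of electrons passes through the second cell.
2 H⁺ + 2 e⁻ → H₂ — 2 mol e⁻ per mol H₂, so n(H₂) = 0.8906/2 = 0.4453 mol.
V = nRT/P = (0.4453 × 8.314 × 343) / (134 × 10³) = 0.00948 m³ = 9.48 L.

9.48 L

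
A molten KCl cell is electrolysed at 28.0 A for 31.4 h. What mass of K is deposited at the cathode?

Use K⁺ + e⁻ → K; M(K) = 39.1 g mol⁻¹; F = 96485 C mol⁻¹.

1280 g

Q = I·t = 28.00 A × 113040 s = 3165000 C.
n(e⁻) = Q/F = 3165000 / 96485 = 32.80 mol.
K⁺ + e⁻ → K, so n(K) = n(e⁻)/1 = 32.80 mol.
m = n·M = 32.80 × 39.1 = 1280 g.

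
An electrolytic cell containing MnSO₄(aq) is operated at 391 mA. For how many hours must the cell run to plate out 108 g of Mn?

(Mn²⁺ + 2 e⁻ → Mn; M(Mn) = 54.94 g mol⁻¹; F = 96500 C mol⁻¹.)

n(Mn) = m/M = 108 / 54.94 = 1.966 mol.
Each Mn atom requires 2 electrons, so n(e⁻) = 2 × 1.966 = 3.932 mol.
Q = n(e⁻)·F = 3.932 × 96500 = 379400 C.
t = Q/I = 379400 / 0.3910 A = 970300 s = 270 h.

270 h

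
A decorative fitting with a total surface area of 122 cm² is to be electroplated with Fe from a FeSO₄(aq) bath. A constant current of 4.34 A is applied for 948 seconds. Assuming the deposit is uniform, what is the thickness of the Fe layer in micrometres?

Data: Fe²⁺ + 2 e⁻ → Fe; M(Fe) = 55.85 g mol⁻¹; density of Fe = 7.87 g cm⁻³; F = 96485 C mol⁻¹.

Q = I·t = 4.340 × 948.00 = 4114 C; n(e⁻) = 0.04264 mol.
n(Fe) = n(e⁻)/2 = 0.02132 mol, so m = 0.02132 × 55.85 = 1.191 g.
Volume = m/ρ = 1.191 / 7.87 = 0.1513 cm³.
Thickness = V/A = 0.1513 / 122 = 0.00124 cm = 12.4 μm.

12.4 μm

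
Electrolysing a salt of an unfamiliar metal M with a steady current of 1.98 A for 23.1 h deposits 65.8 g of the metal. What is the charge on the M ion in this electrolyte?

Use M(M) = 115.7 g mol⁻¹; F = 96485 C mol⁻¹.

Q = I·t = 1.980 A × 83160 s = 164700 C, so n(e⁻) = 164700/96485 = 1.707 mol.
n(M) deposited = 65.8 / 115.7 = 0.5687 mol.
Electrons per atom = n(e⁻)/n(M) = 1.707 / 0.5687 = 3.00 ≈ 3, so the ion is M³⁺.

+3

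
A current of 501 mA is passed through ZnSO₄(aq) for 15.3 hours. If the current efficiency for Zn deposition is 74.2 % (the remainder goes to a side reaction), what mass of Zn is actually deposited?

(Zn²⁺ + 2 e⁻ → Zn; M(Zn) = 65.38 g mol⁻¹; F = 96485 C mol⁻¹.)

Q = I·t = 0.5010 × 55080 = 27600 C.
n(e⁻) = 27600/96485 = 0.2860 mol; theoretically n(Zn) = 0.2860/2 = 0.1430 mol, m_theo = 9.349 g.
At 74.2 % efficiency, m_actual = 0.742 × 9.349 = 6.94 g.

6.94 g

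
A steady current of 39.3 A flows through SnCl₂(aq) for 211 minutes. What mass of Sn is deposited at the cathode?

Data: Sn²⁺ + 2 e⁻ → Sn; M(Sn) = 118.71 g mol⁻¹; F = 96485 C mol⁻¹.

Q = I·t = 39.30 A × 12660 s = 497500 C.
n(e⁻) = Q/F = 497500 / 96485 = 5.157 mol.
Sn²⁺ + 2 e⁻ → Sn, so n(Sn) = n(e⁻)/2 = 2.578 mol.
m = n·M = 2.578 × 118.71 = 306 g.

306 g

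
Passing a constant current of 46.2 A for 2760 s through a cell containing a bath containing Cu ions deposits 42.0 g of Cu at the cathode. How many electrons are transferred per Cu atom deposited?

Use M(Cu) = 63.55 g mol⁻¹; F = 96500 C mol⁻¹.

2

Q = I·t = 46.20 A × 2760.0 s = 127500 C, so n(e⁻) = 127500/96500 = 1.321 mol.
n(Cu) deposited = 42.0 / 63.55 = 0.6609 mol.
Electrons per atom = n(e⁻)/n(Cu) = 1.321 / 0.6609 = 2.00 ≈ 2, so the ion is Cu²⁺.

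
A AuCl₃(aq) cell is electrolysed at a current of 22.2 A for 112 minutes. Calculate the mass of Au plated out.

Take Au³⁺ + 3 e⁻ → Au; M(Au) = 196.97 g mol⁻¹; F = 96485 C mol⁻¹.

Q = I·t = 22.20 A × 6720.0 s = 149200 C.
n(e⁻) = Q/F = 149200 / 96485 = 1.546 mol.
Au³⁺ + 3 e⁻ → Au, so n(Au) = n(e⁻)/3 = 0.5154 mol.
m = n·M = 0.5154 × 196.97 = 102 g.

102 g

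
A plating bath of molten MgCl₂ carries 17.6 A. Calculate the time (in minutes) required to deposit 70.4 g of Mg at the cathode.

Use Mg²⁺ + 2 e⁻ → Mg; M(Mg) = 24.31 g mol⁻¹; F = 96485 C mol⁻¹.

n(Mg) = m/M = 70.4 / 24.31 = 2.896 mol.
Each Mg atom requires 2 electrons, so n(e⁻) = 2 × 2.896 = 5.792 mol.
Q = n(e⁻)·F = 5.792 × 96485 = 558800 C.
t = Q/I = 558800 / 17.60 A = 31750 s = 529 min.

529 min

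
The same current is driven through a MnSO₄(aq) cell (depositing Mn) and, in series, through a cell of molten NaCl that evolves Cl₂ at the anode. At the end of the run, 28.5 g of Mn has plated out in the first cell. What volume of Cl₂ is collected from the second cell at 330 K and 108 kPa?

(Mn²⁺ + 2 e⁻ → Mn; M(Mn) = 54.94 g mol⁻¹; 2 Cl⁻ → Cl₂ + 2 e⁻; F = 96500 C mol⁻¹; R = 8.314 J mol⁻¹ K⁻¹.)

n(Mn) = 28.5 / 54.94 = 0.5187 mol, so n(e⁻) = 2 × 0.5187 = 1.037 mol.
The cells are in series, so the same 1.037 mol of electrons passes through the second cell.
2 Cl⁻ → Cl₂ + 2 e⁻ — 2 mol e⁻ per mol Cl₂, so n(Cl₂) = 1.037/2 = 0.5187 mol.
V = nRT/P = (0.5187 × 8.314 × 330) / (108 × 10³) = 0.0132 m³ = 13.2 L.

13.2 L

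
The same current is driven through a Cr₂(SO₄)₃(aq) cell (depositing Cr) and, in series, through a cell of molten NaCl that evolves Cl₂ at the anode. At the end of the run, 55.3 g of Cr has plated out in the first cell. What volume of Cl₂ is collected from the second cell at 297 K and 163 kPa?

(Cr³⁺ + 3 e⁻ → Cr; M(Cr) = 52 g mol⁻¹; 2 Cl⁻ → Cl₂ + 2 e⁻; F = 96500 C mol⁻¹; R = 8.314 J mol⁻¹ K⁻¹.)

24.2 L

n(Cr) = 55.3 / 52 = 1.063 mol, so n(e⁻) = 3 × 1.063 = 3.190 mol.
The cells are in series, so the same 3.190 mol of electrons passes through the second cell.
2 Cl⁻ → Cl₂ + 2 e⁻ — 2 mol e⁻ per mol Cl₂, so n(Cl₂) = 3.190/2 = 1.595 mol.
V = nRT/P = (1.595 × 8.314 × 297) / (163 × 10³) = 0.0242 m³ = 24.2 L.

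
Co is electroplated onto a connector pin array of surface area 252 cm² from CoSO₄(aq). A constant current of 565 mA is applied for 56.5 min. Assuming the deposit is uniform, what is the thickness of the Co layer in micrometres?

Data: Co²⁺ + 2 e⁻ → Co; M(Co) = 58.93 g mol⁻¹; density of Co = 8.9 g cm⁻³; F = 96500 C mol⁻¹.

Q = I·t = 0.5650 × 3390.0 = 1915 C; n(e⁻) = 0.01985 mol.
n(Co) = n(e⁻)/2 = 0.009924 mol, so m = 0.009924 × 58.93 = 0.5848 g.
Volume = m/ρ = 0.5848 / 8.9 = 0.06571 cm³.
Thickness = V/A = 0.06571 / 252 = 2.61 × 10⁻⁴ cm = 2.61 μm.

2.61 μm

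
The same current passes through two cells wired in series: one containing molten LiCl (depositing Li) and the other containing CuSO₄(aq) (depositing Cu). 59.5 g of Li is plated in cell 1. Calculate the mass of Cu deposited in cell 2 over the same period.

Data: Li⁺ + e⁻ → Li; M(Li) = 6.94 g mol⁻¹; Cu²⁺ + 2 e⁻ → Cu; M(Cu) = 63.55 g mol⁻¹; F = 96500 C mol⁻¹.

n(Li) = 59.5 / 6.94 = 8.573 mol.
Since Li⁺ + e⁻ → Li, n(e⁻) passed = 1 × 8.573 = 8.573 mol.
Cells in series carry the same charge, so the same 8.573 mol of electrons passes through cell 2.
Cu²⁺ + 2 e⁻ → Cu, so n(Cu) = 8.573 / 2 = 4.287 mol.
m(Cu) = 4.287 × 63.55 = 272 g.

272 g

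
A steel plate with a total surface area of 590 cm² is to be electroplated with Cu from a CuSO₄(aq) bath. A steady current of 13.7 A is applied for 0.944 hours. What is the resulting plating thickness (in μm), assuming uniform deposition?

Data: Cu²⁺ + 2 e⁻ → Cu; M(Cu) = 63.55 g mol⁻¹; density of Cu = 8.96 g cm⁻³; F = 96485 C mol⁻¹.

29.0 μm

Q = I·t = 13.70 × 3398.4 = 46560 C; n(e⁻) = 0.4825 mol.
n(Cu) = n(e⁻)/2 = 0.2413 mol, so m = 0.2413 × 63.55 = 15.33 g.
Volume = m/ρ = 15.33 / 8.96 = 1.711 cm³.
Thickness = V/A = 1.711 / 590 = 0.00290 cm = 29.0 μm.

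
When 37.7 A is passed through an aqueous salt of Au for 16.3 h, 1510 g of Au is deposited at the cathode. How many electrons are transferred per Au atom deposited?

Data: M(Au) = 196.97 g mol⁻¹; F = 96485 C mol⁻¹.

Q = I·t = 37.70 A × 58680 s = 2212000 C, so n(e⁻) = 2212000/96485 = 22.93 mol.
n(Au) deposited = 1510 / 196.97 = 7.666 mol.
Electrons per atom = n(e⁻)/n(Au) = 22.93 / 7.666 = 2.99 ≈ 3, so the ion is Au³⁺.

3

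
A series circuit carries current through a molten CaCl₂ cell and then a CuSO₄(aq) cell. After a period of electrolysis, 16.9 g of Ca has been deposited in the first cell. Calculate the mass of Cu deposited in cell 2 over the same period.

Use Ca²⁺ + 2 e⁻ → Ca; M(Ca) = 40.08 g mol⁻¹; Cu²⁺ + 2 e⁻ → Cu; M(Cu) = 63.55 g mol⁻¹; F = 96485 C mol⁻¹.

n(Ca) = 16.9 / 40.08 = 0.4217 mol.
Since Ca²⁺ + 2 e⁻ → Ca, n(e⁻) passed = 2 × 0.4217 = 0.8433 mol.
Cells in series carry the same charge, so the same 0.8433 mol of electrons passes through cell 2.
Cu²⁺ + 2 e⁻ → Cu, so n(Cu) = 0.8433 / 2 = 0.4217 mol.
m(Cu) = 0.4217 × 63.55 = 26.8 g.

26.8 g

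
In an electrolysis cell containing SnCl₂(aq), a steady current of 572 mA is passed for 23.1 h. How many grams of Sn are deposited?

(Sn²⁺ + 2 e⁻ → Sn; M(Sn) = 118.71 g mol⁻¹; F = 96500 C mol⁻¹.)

Q = I·t = 0.5720 A × 83160 s = 47570 C.
n(e⁻) = Q/F = 47570 / 96500 = 0.4929 mol.
Sn²⁺ + 2 e⁻ → Sn, so n(Sn) = n(e⁻)/2 = 0.2465 mol.
m = n·M = 0.2465 × 118.71 = 29.3 g.

29.3 g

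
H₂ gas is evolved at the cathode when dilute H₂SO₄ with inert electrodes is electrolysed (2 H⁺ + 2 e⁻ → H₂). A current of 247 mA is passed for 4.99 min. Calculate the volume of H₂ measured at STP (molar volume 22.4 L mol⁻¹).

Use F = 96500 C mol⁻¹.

Q = I·t = 0.2470 A × 299.40 s = 73.95 C.
n(e⁻) = Q/F = 73.95 / 96500 = 0.0007663 mol.
2 electrons are transferred per H₂ molecule, so n(H₂) = 0.0007663 / 2 = 0.0003832 mol.
V = n × V_m = 0.0003832 × 22.4 = 0.00858 L.

0.00858 L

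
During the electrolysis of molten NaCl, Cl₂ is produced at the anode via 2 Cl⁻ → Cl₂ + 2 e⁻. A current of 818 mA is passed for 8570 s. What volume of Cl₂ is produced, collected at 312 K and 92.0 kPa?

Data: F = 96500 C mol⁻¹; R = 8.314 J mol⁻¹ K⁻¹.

Q = I·t = 0.8180 A × 8570.0 s = 7010 C.
n(e⁻) = Q/F = 7010 / 96500 = 0.07265 mol.
2 electrons are transferred per Cl₂ molecule, so n(Cl₂) = 0.07265 / 2 = 0.03632 mol.
V = nRT/P = (0.03632 × 8.314 × 312) / (92.0 × 10³ Pa) = 0.00102 m³ = 1.02 L.

1.02 L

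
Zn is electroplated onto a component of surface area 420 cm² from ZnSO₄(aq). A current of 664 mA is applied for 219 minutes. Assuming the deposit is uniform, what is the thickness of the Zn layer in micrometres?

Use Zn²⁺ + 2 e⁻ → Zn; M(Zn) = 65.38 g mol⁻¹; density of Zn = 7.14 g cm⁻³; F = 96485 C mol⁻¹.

9.86 μm

Q = I·t = 0.6640 × 13140 = 8725 C; n(e⁻) = 0.09043 mol.
n(Zn) = n(e⁻)/2 = 0.04521 mol, so m = 0.04521 × 65.38 = 2.956 g.
Volume = m/ρ = 2.956 / 7.14 = 0.4140 cm³.
Thickness = V/A = 0.4140 / 420 = 9.86 × 10⁻⁴ cm = 9.86 μm.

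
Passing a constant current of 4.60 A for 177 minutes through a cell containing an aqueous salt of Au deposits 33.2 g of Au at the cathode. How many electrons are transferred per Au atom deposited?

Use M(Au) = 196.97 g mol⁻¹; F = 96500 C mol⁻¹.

3

Q = I·t = 4.600 A × 10620 s = 48850 C, so n(e⁻) = 48850/96500 = 0.5062 mol.
n(Au) deposited = 33.2 / 196.97 = 0.1686 mol.
Electrons per atom = n(e⁻)/n(Au) = 0.5062 / 0.1686 = 3.00 ≈ 3, so the ion is Au³⁺.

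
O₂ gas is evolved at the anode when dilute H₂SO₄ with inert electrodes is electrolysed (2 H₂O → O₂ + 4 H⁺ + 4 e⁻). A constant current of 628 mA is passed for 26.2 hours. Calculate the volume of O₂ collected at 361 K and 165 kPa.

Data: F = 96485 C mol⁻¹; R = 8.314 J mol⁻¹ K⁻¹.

Q = I·t = 0.6280 A × 94320 s = 59230 C.
n(e⁻) = Q/F = 59230 / 96485 = 0.6139 mol.
4 electrons are transferred per O₂ molecule, so n(O₂) = 0.6139 / 4 = 0.1535 mol.
V = nRT/P = (0.1535 × 8.314 × 361) / (165 × 10³ Pa) = 0.00279 m³ = 2.79 L.

2.79 L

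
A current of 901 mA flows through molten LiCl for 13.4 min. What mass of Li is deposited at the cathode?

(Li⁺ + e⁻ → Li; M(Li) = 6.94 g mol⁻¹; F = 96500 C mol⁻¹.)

0.0521 g

Q = I·t = 0.9010 A × 804.00 s = 724.4 C.
n(e⁻) = Q/F = 724.4 / 96500 = 0.007507 mol.
Li⁺ + e⁻ → Li, so n(Li) = n(e⁻)/1 = 0.007507 mol.
m = n·M = 0.007507 × 6.94 = 0.0521 g.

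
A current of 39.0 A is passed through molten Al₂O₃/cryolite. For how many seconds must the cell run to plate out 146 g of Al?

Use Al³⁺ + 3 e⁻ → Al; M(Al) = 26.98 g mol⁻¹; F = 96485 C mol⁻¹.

40200 s

n(Al) = m/M = 146 / 26.98 = 5.411 mol.
Each Al atom requires 3 electrons, so n(e⁻) = 3 × 5.411 = 16.23 mol.
Q = n(e⁻)·F = 16.23 × 96485 = 1566000 C.
t = Q/I = 1566000 / 39.00 A = 40160 s.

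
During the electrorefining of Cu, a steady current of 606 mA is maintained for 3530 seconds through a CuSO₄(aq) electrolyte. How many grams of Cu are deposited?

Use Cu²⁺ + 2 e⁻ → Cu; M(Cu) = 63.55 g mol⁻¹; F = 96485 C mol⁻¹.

0.704 g

Q = I·t = 0.6060 A × 3530.0 s = 2139 C.
n(e⁻) = Q/F = 2139 / 96485 = 0.02217 mol.
Cu²⁺ + 2 e⁻ → Cu, so n(Cu) = n(e⁻)/2 = 0.01109 mol.
m = n·M = 0.01109 × 63.55 = 0.704 g.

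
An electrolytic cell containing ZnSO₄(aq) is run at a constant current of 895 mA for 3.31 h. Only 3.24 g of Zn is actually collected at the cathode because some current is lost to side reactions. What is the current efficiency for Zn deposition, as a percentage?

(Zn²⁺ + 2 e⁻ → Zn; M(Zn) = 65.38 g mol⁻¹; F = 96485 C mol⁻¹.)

89.7 %

Q = I·t = 0.8950 × 11916 = 10660 C; n(e⁻) = 10660/96485 = 0.1105 mol.
Theoretical n(Zn) = n(e⁻)/2 = 0.05527 mol, i.e. m_theo = 0.05527 × 65.38 = 3.613 g.
Efficiency = m_actual / m_theo = 3.24 / 3.613 = 89.7 %.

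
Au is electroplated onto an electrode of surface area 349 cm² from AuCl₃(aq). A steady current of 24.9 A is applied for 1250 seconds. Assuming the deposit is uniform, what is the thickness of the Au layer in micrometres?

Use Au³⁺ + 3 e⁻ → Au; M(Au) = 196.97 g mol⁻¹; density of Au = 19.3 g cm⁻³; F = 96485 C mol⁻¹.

Q = I·t = 24.90 × 1250.0 = 31120 C; n(e⁻) = 0.3226 mol.
n(Au) = n(e⁻)/3 = 0.1075 mol, so m = 0.1075 × 196.97 = 21.18 g.
Volume = m/ρ = 21.18 / 19.3 = 1.097 cm³.
Thickness = V/A = 1.097 / 349 = 0.00314 cm = 31.4 μm.

31.4 μm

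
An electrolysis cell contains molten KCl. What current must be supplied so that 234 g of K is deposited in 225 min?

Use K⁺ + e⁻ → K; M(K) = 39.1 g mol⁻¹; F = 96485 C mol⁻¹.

n(K) = 234 / 39.1 = 5.985 mol.
n(e⁻) = 1 × 5.985 = 5.985 mol.
Q = n(e⁻)·F = 5.985 × 96485 = 577400 C.
I = Q/t = 577400 / 13500 s = 42.8 A.

42.8 A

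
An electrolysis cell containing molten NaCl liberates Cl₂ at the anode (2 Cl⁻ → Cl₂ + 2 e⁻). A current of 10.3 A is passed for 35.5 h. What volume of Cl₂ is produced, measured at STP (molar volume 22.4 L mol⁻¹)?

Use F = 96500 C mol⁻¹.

153 L

Q = I·t = 10.30 A × 127800 s = 1316000 C.
n(e⁻) = Q/F = 1316000 / 96500 = 13.64 mol.
2 electrons are transferred per Cl₂ molecule, so n(Cl₂) = 13.64 / 2 = 6.820 mol.
V = n × V_m = 6.820 × 22.4 = 153 L.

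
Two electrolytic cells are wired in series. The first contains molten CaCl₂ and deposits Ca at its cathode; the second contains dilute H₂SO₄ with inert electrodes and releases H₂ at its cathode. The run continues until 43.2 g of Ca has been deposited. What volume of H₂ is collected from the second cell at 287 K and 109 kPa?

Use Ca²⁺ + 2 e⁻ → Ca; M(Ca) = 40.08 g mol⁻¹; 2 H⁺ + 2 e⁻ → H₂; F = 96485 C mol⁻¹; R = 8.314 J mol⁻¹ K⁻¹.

23.6 L

n(Ca) = 43.2 / 40.08 = 1.078 mol, so n(e⁻) = 2 × 1.078 = 2.156 mol.
The cells are in series, so the same 2.156 mol of electrons passes through the second cell.
2 H⁺ + 2 e⁻ → H₂ — 2 mol e⁻ per mol H₂, so n(H₂) = 2.156/2 = 1.078 mol.
V = nRT/P = (1.078 × 8.314 × 287) / (109 × 10³) = 0.0236 m³ = 23.6 L.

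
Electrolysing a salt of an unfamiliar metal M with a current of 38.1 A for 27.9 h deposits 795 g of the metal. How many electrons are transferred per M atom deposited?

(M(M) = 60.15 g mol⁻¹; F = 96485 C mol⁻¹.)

3

Q = I·t = 38.10 A × 100440 s = 3827000 C, so n(e⁻) = 3827000/96485 = 39.66 mol.
n(M) deposited = 795 / 60.15 = 13.22 mol.
Electrons per atom = n(e⁻)/n(M) = 39.66 / 13.22 = 3.00 ≈ 3, so the ion is M³⁺.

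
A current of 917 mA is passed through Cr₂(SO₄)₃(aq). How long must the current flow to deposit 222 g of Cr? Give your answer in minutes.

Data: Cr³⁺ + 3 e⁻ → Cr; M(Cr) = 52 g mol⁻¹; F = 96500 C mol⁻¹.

n(Cr) = m/M = 222 / 52 = 4.269 mol.
Each Cr atom requires 3 electrons, so n(e⁻) = 3 × 4.269 = 12.81 mol.
Q = n(e⁻)·F = 12.81 × 96500 = 1236000 C.
t = Q/I = 1236000 / 0.9170 A = 1348000 s = 22500 min.

22500 min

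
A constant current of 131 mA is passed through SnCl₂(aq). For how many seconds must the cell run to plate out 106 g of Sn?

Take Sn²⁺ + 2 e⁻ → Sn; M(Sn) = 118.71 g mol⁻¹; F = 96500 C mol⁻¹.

n(Sn) = m/M = 106 / 118.71 = 0.8929 mol.
Each Sn atom requires 2 electrons, so n(e⁻) = 2 × 0.8929 = 1.786 mol.
Q = n(e⁻)·F = 1.786 × 96500 = 172300 C.
t = Q/I = 172300 / 0.1310 A = 1316000 s.

1.32 × 10⁶ s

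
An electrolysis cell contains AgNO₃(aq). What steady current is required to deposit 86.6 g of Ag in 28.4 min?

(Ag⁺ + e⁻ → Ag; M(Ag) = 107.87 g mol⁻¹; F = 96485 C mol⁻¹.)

45.5 A

n(Ag) = 86.6 / 107.87 = 0.8028 mol.
n(e⁻) = 1 × 0.8028 = 0.8028 mol.
Q = n(e⁻)·F = 0.8028 × 96485 = 77460 C.
I = Q/t = 77460 / 1704.0 s = 45.5 A.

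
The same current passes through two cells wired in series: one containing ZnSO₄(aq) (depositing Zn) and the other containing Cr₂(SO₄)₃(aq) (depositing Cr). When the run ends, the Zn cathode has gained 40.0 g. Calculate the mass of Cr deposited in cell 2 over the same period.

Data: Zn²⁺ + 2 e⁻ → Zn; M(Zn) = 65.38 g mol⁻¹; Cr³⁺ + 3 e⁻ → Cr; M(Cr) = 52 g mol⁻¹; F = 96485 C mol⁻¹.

n(Zn) = 40.0 / 65.38 = 0.6118 mol.
Since Zn²⁺ + 2 e⁻ → Zn, n(e⁻) passed = 2 × 0.6118 = 1.224 mol.
Cells in series carry the same charge, so the same 1.224 mol of electrons passes through cell 2.
Cr³⁺ + 3 e⁻ → Cr, so n(Cr) = 1.224 / 3 = 0.4079 mol.
m(Cr) = 0.4079 × 52 = 21.2 g.

21.2 g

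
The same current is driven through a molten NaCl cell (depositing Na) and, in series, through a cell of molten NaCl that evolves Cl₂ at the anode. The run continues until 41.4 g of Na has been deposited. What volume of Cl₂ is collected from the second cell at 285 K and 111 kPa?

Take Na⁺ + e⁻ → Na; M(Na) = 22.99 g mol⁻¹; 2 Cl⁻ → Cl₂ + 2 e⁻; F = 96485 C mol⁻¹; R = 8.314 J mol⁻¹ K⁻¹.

n(Na) = 41.4 / 22.99 = 1.801 mol, so n(e⁻) = 1 × 1.801 = 1.801 mol.
The cells are in series, so the same 1.801 mol of electrons passes through the second cell.
2 Cl⁻ → Cl₂ + 2 e⁻ — 2 mol e⁻ per mol Cl₂, so n(Cl₂) = 1.801/2 = 0.9004 mol.
V = nRT/P = (0.9004 × 8.314 × 285) / (111 × 10³) = 0.0192 m³ = 19.2 L.

19.2 L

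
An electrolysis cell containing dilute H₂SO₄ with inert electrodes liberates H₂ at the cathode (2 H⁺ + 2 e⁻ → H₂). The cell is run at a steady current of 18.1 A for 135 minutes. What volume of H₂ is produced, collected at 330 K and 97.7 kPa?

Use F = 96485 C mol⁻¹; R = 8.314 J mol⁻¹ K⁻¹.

21.3 L

Q = I·t = 18.10 A × 8100.0 s = 146600 C.
n(e⁻) = Q/F = 146600 / 96485 = 1.520 mol.
2 electrons are transferred per H₂ molecule, so n(H₂) = 1.520 / 2 = 0.7598 mol.
V = nRT/P = (0.7598 × 8.314 × 330) / (97.7 × 10³ Pa) = 0.0213 m³ = 21.3 L.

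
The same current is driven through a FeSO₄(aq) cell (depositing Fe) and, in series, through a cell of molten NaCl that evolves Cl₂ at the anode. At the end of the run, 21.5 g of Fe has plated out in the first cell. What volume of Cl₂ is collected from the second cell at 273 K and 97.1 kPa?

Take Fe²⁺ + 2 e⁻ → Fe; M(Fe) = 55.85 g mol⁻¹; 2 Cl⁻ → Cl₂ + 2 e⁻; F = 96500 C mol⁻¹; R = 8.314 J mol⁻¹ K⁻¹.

9.00 L

n(Fe) = 21.5 / 55.85 = 0.3850 mol, so n(e⁻) = 2 × 0.3850 = 0.7699 mol.
The cells are in series, so the same 0.7699 mol of electrons passes through the second cell.
2 Cl⁻ → Cl₂ + 2 e⁻ — 2 mol e⁻ per mol Cl₂, so n(Cl₂) = 0.7699/2 = 0.3850 mol.
V = nRT/P = (0.3850 × 8.314 × 273) / (97.1 × 10³) = 0.00900 m³ = 9.00 L.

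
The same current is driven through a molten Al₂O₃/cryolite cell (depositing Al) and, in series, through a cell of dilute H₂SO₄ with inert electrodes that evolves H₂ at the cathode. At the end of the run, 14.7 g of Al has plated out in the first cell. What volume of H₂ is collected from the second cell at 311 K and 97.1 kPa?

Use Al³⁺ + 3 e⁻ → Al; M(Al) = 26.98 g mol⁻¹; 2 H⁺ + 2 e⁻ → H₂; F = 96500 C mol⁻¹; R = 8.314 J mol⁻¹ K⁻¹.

21.8 L

n(Al) = 14.7 / 26.98 = 0.5448 mol, so n(e⁻) = 3 × 0.5448 = 1.635 mol.
The cells are in series, so the same 1.635 mol of electrons passes through the second cell.
2 H⁺ + 2 e⁻ → H₂ — 2 mol e⁻ per mol H₂, so n(H₂) = 1.635/2 = 0.8173 mol.
V = nRT/P = (0.8173 × 8.314 × 311) / (97.1 × 10³) = 0.0218 m³ = 21.8 L.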